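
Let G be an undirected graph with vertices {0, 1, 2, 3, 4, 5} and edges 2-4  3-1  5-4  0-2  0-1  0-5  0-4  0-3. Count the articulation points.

1

Removing 0 increases the component count from 1 to 2, so 0 is a cut vertex.
By contrast removing 3 leaves 1 component; it is not a cut vertex. No other vertex is a cut vertex either.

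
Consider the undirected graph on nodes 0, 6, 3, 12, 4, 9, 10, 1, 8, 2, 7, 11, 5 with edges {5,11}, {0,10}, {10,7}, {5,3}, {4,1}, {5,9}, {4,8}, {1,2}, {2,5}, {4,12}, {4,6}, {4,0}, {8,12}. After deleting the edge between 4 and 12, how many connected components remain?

1

4 and 12 are still connected via 4-8-12, so the component count stays at 1.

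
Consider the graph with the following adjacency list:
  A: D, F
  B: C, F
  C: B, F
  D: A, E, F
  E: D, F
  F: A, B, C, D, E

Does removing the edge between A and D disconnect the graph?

No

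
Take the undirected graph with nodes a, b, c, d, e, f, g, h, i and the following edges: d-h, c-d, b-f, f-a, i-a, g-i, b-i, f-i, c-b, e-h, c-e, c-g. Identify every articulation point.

c

Removing c increases the component count from 1 to 2, so c is a cut vertex.
By contrast removing h leaves 1 component; it is not a cut vertex. No other vertex is a cut vertex either.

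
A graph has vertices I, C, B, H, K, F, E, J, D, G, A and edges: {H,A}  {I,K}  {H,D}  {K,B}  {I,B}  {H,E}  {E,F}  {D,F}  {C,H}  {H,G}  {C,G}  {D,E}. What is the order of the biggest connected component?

J is isolated — a component by itself.
Starting from B we can reach B, I, K. That is one component of size 3.
Starting from A we can reach A, C, D, E, F, G, H. That is one component of size 7.
The largest has 7 vertices.

7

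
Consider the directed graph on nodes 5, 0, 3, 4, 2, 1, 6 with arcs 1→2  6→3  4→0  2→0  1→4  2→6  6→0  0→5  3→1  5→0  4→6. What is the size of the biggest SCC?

{1, 2, 3, 4, 6} are all mutually reachable — one SCC of size 5.
{0, 5} are all mutually reachable — one SCC of size 2.
The largest has 5 vertices.

5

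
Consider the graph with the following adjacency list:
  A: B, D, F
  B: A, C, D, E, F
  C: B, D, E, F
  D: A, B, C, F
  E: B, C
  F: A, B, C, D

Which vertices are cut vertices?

none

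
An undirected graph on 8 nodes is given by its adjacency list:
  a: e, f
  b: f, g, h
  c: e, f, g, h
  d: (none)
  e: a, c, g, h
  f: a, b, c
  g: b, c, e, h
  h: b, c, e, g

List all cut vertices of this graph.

none

Removing f, for instance, still leaves 2 components. No single vertex removal increases the component count — the graph has no articulation points.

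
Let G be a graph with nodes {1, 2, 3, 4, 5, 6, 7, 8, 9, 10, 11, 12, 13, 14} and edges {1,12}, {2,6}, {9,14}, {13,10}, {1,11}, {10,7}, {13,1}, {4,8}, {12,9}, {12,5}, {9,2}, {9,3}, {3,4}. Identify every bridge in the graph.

removing 4-8 disconnects 4 from 8; removing 9-2 disconnects 9 from 2; removing 9-12 disconnects 9 from 12; removing 4-3 disconnects 4 from 3 — these are bridges.
In total 13 edges are bridges.

1-11, 1-12, 1-13, 10-13, 10-7, 12-5, 12-9, 14-9, 2-6, 2-9, 3-4, 3-9, 4-8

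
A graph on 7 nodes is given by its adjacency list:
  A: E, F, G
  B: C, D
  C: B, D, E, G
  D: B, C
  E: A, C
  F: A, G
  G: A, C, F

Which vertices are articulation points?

Removing C increases the component count from 1 to 2, so C is a cut vertex.
By contrast removing A leaves 1 component; it is not a cut vertex. No other vertex is a cut vertex either.

C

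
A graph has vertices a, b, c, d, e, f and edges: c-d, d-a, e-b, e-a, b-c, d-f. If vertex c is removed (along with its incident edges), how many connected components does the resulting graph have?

1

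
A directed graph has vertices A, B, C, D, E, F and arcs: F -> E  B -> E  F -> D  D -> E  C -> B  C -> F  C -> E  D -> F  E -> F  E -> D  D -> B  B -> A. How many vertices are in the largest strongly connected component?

{B, D, E, F} are all mutually reachable — one SCC of size 4.
{A} is an SCC by itself.
{C} is an SCC by itself.
The largest has 4 vertices.

4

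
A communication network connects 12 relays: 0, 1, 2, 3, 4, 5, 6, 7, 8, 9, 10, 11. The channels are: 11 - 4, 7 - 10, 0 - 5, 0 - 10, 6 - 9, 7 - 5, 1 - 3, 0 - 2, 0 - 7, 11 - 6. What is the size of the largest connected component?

8 is isolated — a component by itself.
Starting from 1 we can reach 1, 3. That is one component of size 2.
Starting from 4 we can reach 4, 6, 9, 11. That is one component of size 4.
Starting from 0 we can reach 0, 2, 5, 7, 10. That is one component of size 5.
The largest has 5 vertices.

5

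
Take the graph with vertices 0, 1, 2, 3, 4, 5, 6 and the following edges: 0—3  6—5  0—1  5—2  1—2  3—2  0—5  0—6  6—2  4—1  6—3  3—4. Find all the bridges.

none

The edges on the cycle 3-4-1-2-3 are not bridges since each lies on that cycle.
Every edge lies on some cycle, so there are no bridges.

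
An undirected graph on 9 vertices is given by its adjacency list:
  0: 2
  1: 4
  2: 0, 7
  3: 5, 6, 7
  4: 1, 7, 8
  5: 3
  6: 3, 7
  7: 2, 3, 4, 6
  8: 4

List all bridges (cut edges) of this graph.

The edges on the cycle 7-3-6-7 are not bridges since each lies on that cycle.
But removing 7-2 disconnects 7 from 2; removing 2-0 disconnects 2 from 0; removing 7-4 disconnects 7 from 4; removing 3-5 disconnects 3 from 5 — these are bridges.
In total 6 edges are bridges.

0-2, 1-4, 2-7, 3-5, 4-7, 4-8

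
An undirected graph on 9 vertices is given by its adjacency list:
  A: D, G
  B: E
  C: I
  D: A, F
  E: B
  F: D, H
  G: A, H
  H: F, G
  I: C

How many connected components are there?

3

Starting from C we can reach C, I. That is one component of size 2.
Starting from B we can reach B, E. That is one component of size 2.
Starting from A we can reach A, D, F, G, H. That is one component of size 5.
Total: 3 components.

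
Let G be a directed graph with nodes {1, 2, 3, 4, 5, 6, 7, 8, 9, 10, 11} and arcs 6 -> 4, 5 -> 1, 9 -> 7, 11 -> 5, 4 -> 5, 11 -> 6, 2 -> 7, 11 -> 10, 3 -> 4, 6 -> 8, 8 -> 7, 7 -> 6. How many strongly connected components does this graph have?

9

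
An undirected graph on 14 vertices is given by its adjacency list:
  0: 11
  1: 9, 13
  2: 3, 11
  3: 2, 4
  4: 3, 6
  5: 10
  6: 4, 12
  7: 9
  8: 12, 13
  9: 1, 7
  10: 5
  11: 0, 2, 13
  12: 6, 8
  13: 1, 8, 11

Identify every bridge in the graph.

0-11, 1-13, 1-9, 10-5, 7-9

The edges on the cycle 11-13-8-12-6-4-3-2-11 are not bridges since each lies on that cycle.
But removing 1-9 disconnects 1 from 9; removing 1-13 disconnects 1 from 13; removing 10-5 disconnects 10 from 5; removing 9-7 disconnects 9 from 7 — these are bridges.
In total 5 edges are bridges.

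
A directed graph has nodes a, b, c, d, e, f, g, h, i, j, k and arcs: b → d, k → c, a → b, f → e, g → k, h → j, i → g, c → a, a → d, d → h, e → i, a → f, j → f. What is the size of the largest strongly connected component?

{a, b, c, d, e, f, g, h, i, j, k} are all mutually reachable — one SCC of size 11.
The largest has 11 vertices.

11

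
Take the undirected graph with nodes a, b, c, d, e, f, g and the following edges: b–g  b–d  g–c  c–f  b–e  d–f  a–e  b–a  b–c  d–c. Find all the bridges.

The edges on the cycle b-a-e-b are not bridges since each lies on that cycle.
Every edge lies on some cycle, so there are no bridges.

none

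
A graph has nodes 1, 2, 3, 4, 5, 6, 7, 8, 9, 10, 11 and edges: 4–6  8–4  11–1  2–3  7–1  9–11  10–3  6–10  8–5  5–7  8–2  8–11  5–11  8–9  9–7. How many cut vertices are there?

Removing 8 increases the component count from 1 to 2, so 8 is a cut vertex.
By contrast removing 2 leaves 1 component; it is not a cut vertex. No other vertex is a cut vertex either.

1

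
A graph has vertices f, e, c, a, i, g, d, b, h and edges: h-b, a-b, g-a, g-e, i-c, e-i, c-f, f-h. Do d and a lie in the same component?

The component containing d is {d}, and a is not in it.

No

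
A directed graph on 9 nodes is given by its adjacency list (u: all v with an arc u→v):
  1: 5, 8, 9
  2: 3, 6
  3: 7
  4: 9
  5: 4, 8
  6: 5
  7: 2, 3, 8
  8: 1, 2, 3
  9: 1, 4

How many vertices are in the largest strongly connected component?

9

{1, 2, 3, 4, 5, 6, 7, 8, 9} are all mutually reachable — one SCC of size 9.
The largest has 9 vertices.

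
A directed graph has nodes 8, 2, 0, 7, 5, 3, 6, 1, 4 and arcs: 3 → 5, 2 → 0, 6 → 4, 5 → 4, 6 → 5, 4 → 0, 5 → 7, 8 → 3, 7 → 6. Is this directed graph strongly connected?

No

There is no directed path from 4 to 5, so the graph is not strongly connected.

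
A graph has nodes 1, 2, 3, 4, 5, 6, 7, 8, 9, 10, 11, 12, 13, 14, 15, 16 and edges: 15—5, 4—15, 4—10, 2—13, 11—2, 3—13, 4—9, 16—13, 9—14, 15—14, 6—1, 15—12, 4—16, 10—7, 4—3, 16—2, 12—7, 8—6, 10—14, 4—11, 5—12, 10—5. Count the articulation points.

2

Removing 4 increases the component count from 2 to 3, so 4 is a cut vertex.
Removing 6 increases the component count from 2 to 3, so 6 is a cut vertex.
By contrast removing 1 leaves 2 components; it is not a cut vertex. No other vertex is a cut vertex either.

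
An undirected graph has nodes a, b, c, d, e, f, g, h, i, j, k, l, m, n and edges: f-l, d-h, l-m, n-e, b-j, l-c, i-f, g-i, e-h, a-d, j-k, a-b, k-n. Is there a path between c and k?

No

The component containing c is {c, f, g, i, l, m}, and k is not in it.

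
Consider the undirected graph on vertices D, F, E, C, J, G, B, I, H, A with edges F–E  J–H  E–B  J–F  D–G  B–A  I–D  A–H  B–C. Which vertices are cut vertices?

B, D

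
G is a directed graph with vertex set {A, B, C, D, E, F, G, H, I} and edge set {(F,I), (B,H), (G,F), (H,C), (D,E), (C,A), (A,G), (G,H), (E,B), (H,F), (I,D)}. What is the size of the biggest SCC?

9

{A, B, C, D, E, F, G, H, I} are all mutually reachable — one SCC of size 9.
The largest has 9 vertices.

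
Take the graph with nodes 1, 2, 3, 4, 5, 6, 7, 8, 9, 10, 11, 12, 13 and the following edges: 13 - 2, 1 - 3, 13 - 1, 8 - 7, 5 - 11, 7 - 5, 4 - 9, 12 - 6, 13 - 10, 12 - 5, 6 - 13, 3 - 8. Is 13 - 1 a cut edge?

No

After removing 13 - 1, the path 13-6-12-5-7-8-3-1 still connects them, so the edge is not a bridge.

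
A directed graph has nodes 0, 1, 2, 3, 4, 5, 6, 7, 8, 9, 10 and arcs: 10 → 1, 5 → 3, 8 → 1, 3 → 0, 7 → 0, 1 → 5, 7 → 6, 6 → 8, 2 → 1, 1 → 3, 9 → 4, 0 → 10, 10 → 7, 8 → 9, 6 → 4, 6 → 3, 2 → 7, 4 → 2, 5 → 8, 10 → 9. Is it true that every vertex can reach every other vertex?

Yes

From 3 we can reach every vertex (0, 1, 2, 3, 4, 5, 6, 7, 8, 9, 10), and every vertex can reach 3 (0, 1, 2, 3, 4, 5, 6, 7, 8, 9, 10). So the whole graph is one strongly connected component.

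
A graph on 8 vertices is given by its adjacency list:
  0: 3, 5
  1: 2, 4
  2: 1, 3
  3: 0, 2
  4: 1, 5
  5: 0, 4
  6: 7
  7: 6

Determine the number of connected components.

2

Starting from 6 we can reach 6, 7. That is one component of size 2.
Starting from 0 we can reach 0, 1, 2, 3, 4, 5. That is one component of size 6.
Total: 2 components.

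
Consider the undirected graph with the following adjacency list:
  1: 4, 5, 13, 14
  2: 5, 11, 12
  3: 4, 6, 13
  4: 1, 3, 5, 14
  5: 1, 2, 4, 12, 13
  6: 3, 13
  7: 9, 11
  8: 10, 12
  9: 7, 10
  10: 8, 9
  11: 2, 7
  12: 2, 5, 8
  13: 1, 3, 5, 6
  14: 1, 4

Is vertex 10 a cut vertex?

No

Deleting 10 leaves 1 component (was 1) (its neighbors 8, 9 remain connected to each other), so 10 is not a cut vertex.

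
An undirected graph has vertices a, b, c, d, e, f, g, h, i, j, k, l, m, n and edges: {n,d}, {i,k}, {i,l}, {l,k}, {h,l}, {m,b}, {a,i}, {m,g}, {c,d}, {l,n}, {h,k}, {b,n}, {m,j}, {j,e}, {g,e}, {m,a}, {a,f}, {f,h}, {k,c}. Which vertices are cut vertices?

Removing m increases the component count from 1 to 2, so m is a cut vertex.
By contrast removing e leaves 1 component; it is not a cut vertex. No other vertex is a cut vertex either.

m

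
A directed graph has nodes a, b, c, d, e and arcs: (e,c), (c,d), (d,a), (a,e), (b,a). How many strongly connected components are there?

2

{a, c, d, e} are all mutually reachable — one SCC of size 4.
{b} is an SCC by itself.
That gives 2 strongly connected components.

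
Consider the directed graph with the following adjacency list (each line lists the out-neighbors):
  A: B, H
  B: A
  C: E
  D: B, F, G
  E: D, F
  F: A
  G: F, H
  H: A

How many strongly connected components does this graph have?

{A, B, H} are all mutually reachable — one SCC of size 3.
{F} is an SCC by itself.
{C} is an SCC by itself.
{E} is an SCC by itself.
{D} is an SCC by itself.
(and 1 more singleton SCC)
That gives 6 strongly connected components.

6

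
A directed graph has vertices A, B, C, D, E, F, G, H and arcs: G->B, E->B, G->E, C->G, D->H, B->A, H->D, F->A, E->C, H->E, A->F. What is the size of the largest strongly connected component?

{C, E, G} are all mutually reachable — one SCC of size 3.
{D, H} are all mutually reachable — one SCC of size 2.
{A, F} are all mutually reachable — one SCC of size 2.
{B} is an SCC by itself.
The largest has 3 vertices.

3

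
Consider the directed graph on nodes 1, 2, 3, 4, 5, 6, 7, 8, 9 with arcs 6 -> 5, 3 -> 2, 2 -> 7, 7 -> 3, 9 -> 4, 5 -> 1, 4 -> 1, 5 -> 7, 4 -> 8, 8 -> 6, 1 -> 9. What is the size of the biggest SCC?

6

{1, 4, 5, 6, 8, 9} are all mutually reachable — one SCC of size 6.
{2, 3, 7} are all mutually reachable — one SCC of size 3.
The largest has 6 vertices.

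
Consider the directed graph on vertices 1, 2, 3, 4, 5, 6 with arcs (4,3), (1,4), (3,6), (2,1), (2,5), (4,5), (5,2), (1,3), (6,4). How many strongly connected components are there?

{1, 2, 3, 4, 5, 6} are all mutually reachable — one SCC of size 6.
That gives 1 strongly connected component.

1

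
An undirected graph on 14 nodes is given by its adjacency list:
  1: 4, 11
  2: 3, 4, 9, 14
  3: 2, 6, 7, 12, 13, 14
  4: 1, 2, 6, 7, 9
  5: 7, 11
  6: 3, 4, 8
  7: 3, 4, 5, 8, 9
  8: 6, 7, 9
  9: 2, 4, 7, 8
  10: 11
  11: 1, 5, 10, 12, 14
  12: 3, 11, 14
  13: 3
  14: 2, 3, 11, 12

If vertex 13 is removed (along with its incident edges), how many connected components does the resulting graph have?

1

With 13 gone, the remaining components are: {1, 2, 3, 4, 5, 6, 7, 8, 9, 10, 11, 12, 14}.
That is 1 component.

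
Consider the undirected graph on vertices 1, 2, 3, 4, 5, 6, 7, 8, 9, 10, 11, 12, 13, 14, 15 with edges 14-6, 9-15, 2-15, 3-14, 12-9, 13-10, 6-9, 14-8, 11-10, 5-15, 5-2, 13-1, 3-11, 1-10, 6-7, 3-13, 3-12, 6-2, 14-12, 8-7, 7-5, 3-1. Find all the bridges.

none

The edges on the cycle 14-8-7-6-14 are not bridges since each lies on that cycle.
Every edge lies on some cycle, so there are no bridges.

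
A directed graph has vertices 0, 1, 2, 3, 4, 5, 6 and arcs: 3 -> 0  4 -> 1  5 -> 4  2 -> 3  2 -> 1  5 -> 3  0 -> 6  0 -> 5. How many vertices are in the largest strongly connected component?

3

{0, 3, 5} are all mutually reachable — one SCC of size 3.
{4} is an SCC by itself.
{2} is an SCC by itself.
{6} is an SCC by itself.
{1} is an SCC by itself.
The largest has 3 vertices.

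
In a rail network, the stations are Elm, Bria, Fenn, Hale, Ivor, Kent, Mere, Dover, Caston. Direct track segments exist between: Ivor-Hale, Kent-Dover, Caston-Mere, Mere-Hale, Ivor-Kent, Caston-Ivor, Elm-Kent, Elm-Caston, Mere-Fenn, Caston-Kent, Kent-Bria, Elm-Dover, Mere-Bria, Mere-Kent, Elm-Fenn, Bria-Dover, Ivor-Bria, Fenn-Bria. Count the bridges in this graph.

0

The edges on the cycle Elm-Caston-Ivor-Kent-Bria-Dover-Elm are not bridges since each lies on that cycle.
Every edge lies on some cycle, so there are no bridges.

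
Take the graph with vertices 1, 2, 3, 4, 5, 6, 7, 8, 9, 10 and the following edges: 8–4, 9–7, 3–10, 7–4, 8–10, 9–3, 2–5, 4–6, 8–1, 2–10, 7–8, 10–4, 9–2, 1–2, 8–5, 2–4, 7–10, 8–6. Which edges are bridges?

The edges on the cycle 9-7-8-1-2-9 are not bridges since each lies on that cycle.
Every edge lies on some cycle, so there are no bridges.

none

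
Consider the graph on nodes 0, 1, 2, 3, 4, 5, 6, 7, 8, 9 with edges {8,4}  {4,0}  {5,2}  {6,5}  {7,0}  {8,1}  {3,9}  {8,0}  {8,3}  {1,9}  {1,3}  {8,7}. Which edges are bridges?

The edges on the cycle 8-7-0-8 are not bridges since each lies on that cycle.
But removing 5-2 disconnects 5 from 2; removing 5-6 disconnects 5 from 6 — these are bridges.

2-5, 5-6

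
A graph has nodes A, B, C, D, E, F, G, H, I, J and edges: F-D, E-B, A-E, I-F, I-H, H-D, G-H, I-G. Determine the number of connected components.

J is isolated — a component by itself.
C is isolated — a component by itself.
Starting from A we can reach A, B, E. That is one component of size 3.
Starting from D we can reach D, F, G, H, I. That is one component of size 5.
Total: 4 components.

4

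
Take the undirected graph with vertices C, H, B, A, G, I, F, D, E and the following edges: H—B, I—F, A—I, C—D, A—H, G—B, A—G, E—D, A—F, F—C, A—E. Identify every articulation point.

Removing A increases the component count from 1 to 2, so A is a cut vertex.
By contrast removing B leaves 1 component; it is not a cut vertex. No other vertex is a cut vertex either.

A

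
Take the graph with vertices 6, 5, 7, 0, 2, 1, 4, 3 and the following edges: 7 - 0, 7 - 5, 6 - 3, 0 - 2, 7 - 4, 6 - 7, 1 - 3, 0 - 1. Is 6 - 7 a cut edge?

After removing 6 - 7, the path 6-3-1-0-7 still connects them, so the edge is not a bridge.

No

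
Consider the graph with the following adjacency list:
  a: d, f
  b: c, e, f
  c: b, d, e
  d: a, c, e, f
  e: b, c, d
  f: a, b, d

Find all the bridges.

The edges on the cycle e-b-f-d-e are not bridges since each lies on that cycle.
Every edge lies on some cycle, so there are no bridges.

none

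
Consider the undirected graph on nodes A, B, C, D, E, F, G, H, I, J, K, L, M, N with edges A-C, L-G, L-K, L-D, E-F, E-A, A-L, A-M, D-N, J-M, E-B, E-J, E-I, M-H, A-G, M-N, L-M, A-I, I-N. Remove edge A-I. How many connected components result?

A and I are still connected via A-E-I, so the component count stays at 1.

1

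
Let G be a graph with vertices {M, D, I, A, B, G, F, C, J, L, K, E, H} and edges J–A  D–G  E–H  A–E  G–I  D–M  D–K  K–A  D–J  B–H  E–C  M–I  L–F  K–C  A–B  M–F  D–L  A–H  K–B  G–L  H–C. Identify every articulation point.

D

Removing D increases the component count from 1 to 2, so D is a cut vertex.
By contrast removing J leaves 1 component; it is not a cut vertex. No other vertex is a cut vertex either.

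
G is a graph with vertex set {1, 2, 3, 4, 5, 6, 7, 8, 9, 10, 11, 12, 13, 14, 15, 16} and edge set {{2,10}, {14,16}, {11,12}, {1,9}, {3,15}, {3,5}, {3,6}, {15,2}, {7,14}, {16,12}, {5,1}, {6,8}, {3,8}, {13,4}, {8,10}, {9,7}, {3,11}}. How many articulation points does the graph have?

1

Removing 3 increases the component count from 2 to 3, so 3 is a cut vertex.
By contrast removing 4 leaves 2 components; it is not a cut vertex. No other vertex is a cut vertex either.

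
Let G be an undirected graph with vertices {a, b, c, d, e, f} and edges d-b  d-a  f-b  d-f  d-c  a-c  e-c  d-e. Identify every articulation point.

Removing d increases the component count from 1 to 2, so d is a cut vertex.
By contrast removing a leaves 1 component; it is not a cut vertex. No other vertex is a cut vertex either.

d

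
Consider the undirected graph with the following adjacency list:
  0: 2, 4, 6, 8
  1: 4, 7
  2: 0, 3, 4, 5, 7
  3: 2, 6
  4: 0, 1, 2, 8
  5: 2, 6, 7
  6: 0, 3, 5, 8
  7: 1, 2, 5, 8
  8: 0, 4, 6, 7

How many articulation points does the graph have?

Removing 4, for instance, still leaves 1 component. No single vertex removal increases the component count — the graph has no articulation points.

0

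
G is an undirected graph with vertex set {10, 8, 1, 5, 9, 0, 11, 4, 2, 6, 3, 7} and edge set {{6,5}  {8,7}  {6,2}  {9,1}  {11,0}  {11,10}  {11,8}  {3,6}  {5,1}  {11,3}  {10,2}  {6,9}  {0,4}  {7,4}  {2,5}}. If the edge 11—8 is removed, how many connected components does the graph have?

1

11 and 8 are still connected via 11-0-4-7-8, so the component count stays at 1.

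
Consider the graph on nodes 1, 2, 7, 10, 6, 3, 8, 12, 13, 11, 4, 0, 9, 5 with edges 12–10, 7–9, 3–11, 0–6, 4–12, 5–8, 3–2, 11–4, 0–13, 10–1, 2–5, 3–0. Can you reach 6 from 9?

No

The component containing 9 is {7, 9}, and 6 is not in it.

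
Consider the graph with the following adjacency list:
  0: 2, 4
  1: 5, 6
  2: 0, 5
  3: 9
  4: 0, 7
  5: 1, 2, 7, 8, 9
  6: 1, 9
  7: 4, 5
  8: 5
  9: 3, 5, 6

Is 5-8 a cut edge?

Removing 5-8 leaves no path between 5 and 8: the component count goes from 1 to 2. So it is a bridge.

Yes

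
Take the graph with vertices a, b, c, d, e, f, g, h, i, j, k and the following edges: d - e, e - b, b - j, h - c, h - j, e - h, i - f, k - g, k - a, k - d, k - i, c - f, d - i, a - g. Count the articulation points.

1

Removing k increases the component count from 1 to 2, so k is a cut vertex.
By contrast removing j leaves 1 component; it is not a cut vertex. No other vertex is a cut vertex either.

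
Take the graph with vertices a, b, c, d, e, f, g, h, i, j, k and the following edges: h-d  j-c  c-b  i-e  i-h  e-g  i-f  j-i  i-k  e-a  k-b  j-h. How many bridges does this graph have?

The edges on the cycle j-i-k-b-c-j are not bridges since each lies on that cycle.
But removing a-e disconnects a from e; removing f-i disconnects f from i; removing e-g disconnects e from g; removing i-e disconnects i from e — these are bridges.
In total 5 edges are bridges.

5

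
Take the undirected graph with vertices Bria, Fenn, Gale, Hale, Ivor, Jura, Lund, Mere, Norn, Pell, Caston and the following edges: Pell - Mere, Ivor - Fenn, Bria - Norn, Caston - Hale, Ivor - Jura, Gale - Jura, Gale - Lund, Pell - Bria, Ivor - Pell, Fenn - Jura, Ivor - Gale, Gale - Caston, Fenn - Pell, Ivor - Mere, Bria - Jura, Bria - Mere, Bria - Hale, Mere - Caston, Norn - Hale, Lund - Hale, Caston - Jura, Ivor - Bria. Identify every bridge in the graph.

none

The edges on the cycle Ivor-Fenn-Pell-Bria-Mere-Ivor are not bridges since each lies on that cycle.
Every edge lies on some cycle, so there are no bridges.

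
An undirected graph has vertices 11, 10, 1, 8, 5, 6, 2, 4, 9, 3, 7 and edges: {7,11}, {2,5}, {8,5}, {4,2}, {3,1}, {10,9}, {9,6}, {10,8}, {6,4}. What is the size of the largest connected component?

Starting from 7 we can reach 7, 11. That is one component of size 2.
Starting from 1 we can reach 1, 3. That is one component of size 2.
Starting from 2 we can reach 2, 4, 5, 6, 8, 9, 10. That is one component of size 7.
The largest has 7 vertices.

7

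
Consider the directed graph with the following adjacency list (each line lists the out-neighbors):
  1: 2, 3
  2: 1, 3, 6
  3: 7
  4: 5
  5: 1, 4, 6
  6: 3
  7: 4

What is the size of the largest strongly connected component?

{1, 2, 3, 4, 5, 6, 7} are all mutually reachable — one SCC of size 7.
The largest has 7 vertices.

7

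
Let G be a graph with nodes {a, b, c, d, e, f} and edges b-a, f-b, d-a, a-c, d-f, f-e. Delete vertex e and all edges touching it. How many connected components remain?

1

With e gone, the remaining components are: {a, b, c, d, f}.
That is 1 component.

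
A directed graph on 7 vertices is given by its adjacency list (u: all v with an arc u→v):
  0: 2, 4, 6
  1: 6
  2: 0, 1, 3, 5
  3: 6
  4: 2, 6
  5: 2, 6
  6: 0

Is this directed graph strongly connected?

From 6 we can reach every vertex (0, 1, 2, 3, 4, 5, 6), and every vertex can reach 6 (0, 1, 2, 3, 4, 5, 6). So the whole graph is one strongly connected component.

Yes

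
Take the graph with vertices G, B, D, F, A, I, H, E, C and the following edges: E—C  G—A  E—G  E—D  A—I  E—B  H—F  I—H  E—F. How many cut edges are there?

3

The edges on the cycle E-G-A-I-H-F-E are not bridges since each lies on that cycle.
But removing E—B disconnects E from B; removing E—D disconnects E from D; removing E—C disconnects E from C — these are bridges.
That makes 3 bridges.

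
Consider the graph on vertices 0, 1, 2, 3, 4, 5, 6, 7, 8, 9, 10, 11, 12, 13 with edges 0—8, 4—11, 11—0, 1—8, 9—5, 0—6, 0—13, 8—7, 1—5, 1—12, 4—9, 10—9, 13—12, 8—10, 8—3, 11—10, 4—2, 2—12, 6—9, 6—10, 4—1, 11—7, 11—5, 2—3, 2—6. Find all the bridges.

none

The edges on the cycle 4-1-8-7-11-4 are not bridges since each lies on that cycle.
Every edge lies on some cycle, so there are no bridges.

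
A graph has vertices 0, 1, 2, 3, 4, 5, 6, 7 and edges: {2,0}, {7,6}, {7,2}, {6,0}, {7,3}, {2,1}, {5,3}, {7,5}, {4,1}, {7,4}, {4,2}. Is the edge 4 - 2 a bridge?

After removing 4 - 2, the path 4-7-2 still connects them, so the edge is not a bridge.

No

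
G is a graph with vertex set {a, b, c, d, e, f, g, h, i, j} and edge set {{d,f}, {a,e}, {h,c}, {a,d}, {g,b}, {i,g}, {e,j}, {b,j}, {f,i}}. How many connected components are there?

2

Starting from c we can reach c, h. That is one component of size 2.
Starting from a we can reach a, b, d, e, f, g, i, j. That is one component of size 8.
Total: 2 components.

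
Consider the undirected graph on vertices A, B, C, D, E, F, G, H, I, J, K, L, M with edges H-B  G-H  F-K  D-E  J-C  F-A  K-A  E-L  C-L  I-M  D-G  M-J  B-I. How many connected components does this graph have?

Starting from A we can reach A, F, K. That is one component of size 3.
Starting from B we can reach B, C, D, E, G, H, I, J, L, M. That is one component of size 10.
Total: 2 components.

2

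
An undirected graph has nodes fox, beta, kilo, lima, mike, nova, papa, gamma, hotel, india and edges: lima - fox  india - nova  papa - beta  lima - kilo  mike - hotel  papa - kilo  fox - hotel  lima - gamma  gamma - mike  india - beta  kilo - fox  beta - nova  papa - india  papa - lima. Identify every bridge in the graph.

none

The edges on the cycle lima-gamma-mike-hotel-fox-lima are not bridges since each lies on that cycle.
Every edge lies on some cycle, so there are no bridges.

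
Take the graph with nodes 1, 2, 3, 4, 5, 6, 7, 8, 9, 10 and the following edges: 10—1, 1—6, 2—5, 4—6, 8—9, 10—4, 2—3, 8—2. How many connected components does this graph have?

7 is isolated — a component by itself.
Starting from 1 we can reach 1, 4, 6, 10. That is one component of size 4.
Starting from 2 we can reach 2, 3, 5, 8, 9. That is one component of size 5.
Total: 3 components.

3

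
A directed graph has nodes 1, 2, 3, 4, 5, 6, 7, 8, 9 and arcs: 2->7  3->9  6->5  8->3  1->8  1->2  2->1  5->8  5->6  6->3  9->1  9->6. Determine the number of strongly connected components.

3

{1, 2, 3, 5, 6, 8, 9} are all mutually reachable — one SCC of size 7.
{4} is an SCC by itself.
{7} is an SCC by itself.
That gives 3 strongly connected components.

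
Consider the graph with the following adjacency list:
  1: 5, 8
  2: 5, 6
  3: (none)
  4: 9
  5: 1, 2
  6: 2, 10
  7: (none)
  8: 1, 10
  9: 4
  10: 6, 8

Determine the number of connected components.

4

7 is isolated — a component by itself.
3 is isolated — a component by itself.
Starting from 4 we can reach 4, 9. That is one component of size 2.
Starting from 1 we can reach 1, 2, 5, 6, 8, 10. That is one component of size 6.
Total: 4 components.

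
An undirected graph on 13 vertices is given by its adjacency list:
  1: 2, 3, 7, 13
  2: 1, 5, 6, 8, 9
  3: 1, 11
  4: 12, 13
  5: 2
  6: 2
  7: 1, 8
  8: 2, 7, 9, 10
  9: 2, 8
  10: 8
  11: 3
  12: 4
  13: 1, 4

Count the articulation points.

Removing 1 increases the component count from 1 to 3, so 1 is a cut vertex.
Removing 2 increases the component count from 1 to 3, so 2 is a cut vertex.
Removing 3 increases the component count from 1 to 2, so 3 is a cut vertex.
Likewise 4, 8, 13 are cut vertices.
By contrast removing 12 leaves 1 component; it is not a cut vertex. No other vertex is a cut vertex either.

6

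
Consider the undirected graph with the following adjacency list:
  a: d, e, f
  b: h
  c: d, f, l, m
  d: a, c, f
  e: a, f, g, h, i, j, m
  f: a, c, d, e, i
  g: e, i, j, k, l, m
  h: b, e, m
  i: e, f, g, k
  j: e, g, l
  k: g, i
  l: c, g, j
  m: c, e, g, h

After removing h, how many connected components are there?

2

With h gone, the remaining components are: {b}; {a, c, d, e, f, g, i, j, k, l, m}.
That is 2 components.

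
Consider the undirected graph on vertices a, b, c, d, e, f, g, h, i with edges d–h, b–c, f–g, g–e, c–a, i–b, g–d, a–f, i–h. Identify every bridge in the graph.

e-g

The edges on the cycle i-b-c-a-f-g-d-h-i are not bridges since each lies on that cycle.
But removing e–g disconnects e from g — this is a bridge.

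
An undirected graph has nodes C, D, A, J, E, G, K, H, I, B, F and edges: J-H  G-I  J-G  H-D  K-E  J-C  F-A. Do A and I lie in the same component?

No

The component containing A is {A, F}, and I is not in it.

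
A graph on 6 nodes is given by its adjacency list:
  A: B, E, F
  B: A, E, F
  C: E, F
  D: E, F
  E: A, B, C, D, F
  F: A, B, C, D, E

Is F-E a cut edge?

After removing F-E, the path F-C-E still connects them, so the edge is not a bridge.

No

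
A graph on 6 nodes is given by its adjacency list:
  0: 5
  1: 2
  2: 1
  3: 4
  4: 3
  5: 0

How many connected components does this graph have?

3

Starting from 1 we can reach 1, 2. That is one component of size 2.
Starting from 3 we can reach 3, 4. That is one component of size 2.
Starting from 0 we can reach 0, 5. That is one component of size 2.
Total: 3 components.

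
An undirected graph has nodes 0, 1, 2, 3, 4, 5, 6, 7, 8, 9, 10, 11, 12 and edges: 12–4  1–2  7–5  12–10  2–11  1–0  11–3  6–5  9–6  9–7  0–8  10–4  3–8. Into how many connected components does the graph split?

3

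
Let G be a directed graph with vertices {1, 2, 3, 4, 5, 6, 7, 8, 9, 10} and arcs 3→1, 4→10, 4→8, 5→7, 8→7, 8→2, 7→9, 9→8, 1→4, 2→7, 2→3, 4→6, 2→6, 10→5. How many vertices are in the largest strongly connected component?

9

{1, 2, 3, 4, 5, 7, 8, 9, 10} are all mutually reachable — one SCC of size 9.
{6} is an SCC by itself.
The largest has 9 vertices.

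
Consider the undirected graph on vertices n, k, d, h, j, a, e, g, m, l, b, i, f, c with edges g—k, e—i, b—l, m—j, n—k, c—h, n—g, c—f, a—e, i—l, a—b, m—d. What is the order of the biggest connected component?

5

Starting from g we can reach g, k, n. That is one component of size 3.
Starting from d we can reach d, j, m. That is one component of size 3.
Starting from c we can reach c, f, h. That is one component of size 3.
Starting from a we can reach a, b, e, i, l. That is one component of size 5.
The largest has 5 vertices.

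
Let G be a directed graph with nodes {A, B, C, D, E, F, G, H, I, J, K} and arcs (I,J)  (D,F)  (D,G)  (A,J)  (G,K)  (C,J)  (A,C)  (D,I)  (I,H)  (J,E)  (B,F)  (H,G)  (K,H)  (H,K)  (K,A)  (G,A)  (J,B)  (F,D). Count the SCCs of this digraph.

2

{A, B, C, D, F, G, H, I, J, K} are all mutually reachable — one SCC of size 10.
{E} is an SCC by itself.
That gives 2 strongly connected components.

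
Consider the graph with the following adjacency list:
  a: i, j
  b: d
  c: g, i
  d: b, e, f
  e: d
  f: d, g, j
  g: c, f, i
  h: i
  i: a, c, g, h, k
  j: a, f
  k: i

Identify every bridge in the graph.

The edges on the cycle i-g-f-j-a-i are not bridges since each lies on that cycle.
But removing e-d disconnects e from d; removing i-h disconnects i from h; removing f-d disconnects f from d; removing i-k disconnects i from k — these are bridges.
In total 5 edges are bridges.

b-d, d-e, d-f, h-i, i-k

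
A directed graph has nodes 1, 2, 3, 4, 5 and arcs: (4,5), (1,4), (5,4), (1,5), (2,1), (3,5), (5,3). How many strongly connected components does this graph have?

3

{3, 4, 5} are all mutually reachable — one SCC of size 3.
{2} is an SCC by itself.
{1} is an SCC by itself.
That gives 3 strongly connected components.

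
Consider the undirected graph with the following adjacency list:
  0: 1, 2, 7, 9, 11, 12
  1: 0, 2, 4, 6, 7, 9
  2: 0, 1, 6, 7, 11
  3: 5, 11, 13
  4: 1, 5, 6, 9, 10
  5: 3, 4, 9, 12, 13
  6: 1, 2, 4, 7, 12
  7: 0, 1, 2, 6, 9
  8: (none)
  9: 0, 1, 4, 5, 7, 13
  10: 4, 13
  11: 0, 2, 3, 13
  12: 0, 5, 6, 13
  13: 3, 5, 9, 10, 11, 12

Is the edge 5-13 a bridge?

After removing 5-13, the path 5-9-13 still connects them, so the edge is not a bridge.

No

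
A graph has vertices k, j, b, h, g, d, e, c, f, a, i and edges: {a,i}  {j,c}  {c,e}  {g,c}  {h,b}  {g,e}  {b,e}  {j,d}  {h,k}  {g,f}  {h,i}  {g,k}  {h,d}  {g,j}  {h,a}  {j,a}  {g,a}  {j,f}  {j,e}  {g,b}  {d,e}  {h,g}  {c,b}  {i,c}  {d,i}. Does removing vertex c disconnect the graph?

No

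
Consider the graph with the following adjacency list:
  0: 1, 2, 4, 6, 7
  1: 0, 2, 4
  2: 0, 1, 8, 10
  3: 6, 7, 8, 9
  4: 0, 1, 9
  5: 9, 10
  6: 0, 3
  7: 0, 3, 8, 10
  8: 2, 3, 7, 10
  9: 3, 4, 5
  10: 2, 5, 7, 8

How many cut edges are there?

0

The edges on the cycle 10-5-9-3-6-0-2-10 are not bridges since each lies on that cycle.
Every edge lies on some cycle, so there are no bridges.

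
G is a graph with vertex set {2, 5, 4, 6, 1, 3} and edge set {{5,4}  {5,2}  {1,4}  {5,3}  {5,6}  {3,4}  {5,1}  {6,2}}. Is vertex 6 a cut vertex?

No

Deleting 6 leaves 1 component (was 1) (its neighbors 2, 5 remain connected to each other), so 6 is not a cut vertex.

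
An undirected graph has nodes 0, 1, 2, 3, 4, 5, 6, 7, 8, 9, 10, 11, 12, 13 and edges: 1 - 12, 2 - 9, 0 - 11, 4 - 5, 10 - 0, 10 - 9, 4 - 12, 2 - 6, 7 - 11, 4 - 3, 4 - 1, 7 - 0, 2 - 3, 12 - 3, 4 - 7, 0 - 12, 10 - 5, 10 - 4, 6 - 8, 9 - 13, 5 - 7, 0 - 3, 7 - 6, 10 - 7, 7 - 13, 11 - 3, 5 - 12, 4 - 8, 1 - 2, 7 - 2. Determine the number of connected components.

1

Starting from 0 we can reach 0, 1, 2, 3, 4, 5, 6, 7, 8, 9, 10, 11, 12, 13. That is one component of size 14.
Total: 1 component.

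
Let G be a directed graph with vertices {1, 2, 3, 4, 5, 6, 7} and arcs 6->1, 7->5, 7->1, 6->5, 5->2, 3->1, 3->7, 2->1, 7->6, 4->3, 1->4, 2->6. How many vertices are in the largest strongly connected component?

7

{1, 2, 3, 4, 5, 6, 7} are all mutually reachable — one SCC of size 7.
The largest has 7 vertices.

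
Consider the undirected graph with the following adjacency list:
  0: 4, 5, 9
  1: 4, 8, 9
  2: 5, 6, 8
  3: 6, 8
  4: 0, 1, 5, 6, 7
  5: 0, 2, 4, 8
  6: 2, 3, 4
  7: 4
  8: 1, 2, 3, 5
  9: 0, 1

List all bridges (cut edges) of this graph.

4-7

The edges on the cycle 4-1-8-5-2-6-4 are not bridges since each lies on that cycle.
But removing 7-4 disconnects 7 from 4 — this is a bridge.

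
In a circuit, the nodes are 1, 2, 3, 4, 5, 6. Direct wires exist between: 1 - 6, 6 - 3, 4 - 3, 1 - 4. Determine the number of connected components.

5 is isolated — a component by itself.
2 is isolated — a component by itself.
Starting from 1 we can reach 1, 3, 4, 6. That is one component of size 4.
Total: 3 components.

3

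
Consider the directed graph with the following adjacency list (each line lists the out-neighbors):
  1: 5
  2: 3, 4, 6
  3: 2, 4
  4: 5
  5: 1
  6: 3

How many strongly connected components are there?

{2, 3, 6} are all mutually reachable — one SCC of size 3.
{1, 5} are all mutually reachable — one SCC of size 2.
{4} is an SCC by itself.
That gives 3 strongly connected components.

3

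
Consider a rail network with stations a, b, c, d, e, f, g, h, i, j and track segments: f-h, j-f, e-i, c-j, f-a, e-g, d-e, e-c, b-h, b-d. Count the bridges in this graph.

3

The edges on the cycle b-d-e-c-j-f-h-b are not bridges since each lies on that cycle.
But removing g-e disconnects g from e; removing e-i disconnects e from i; removing a-f disconnects a from f — these are bridges.
That makes 3 bridges.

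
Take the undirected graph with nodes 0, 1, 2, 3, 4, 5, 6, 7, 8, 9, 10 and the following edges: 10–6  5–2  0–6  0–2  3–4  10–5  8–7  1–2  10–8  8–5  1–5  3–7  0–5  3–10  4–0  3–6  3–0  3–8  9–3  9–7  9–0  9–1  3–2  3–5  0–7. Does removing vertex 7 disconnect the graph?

No

Deleting 7 leaves 1 component (was 1) (its neighbors 0, 3, 8, 9 remain connected to each other), so 7 is not a cut vertex.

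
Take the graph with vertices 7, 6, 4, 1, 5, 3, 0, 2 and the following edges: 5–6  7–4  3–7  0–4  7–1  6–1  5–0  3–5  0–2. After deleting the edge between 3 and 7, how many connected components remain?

3 and 7 are still connected via 3-5-0-4-7, so the component count stays at 1.

1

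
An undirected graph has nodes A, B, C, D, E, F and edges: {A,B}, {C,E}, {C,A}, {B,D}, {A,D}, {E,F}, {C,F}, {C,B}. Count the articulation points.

Removing C increases the component count from 1 to 2, so C is a cut vertex.
By contrast removing E leaves 1 component; it is not a cut vertex. No other vertex is a cut vertex either.

1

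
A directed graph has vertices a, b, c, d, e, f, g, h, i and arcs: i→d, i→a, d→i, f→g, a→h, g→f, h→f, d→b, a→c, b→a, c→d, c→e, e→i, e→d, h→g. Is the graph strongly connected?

No

There is no directed path from g to a, so the graph is not strongly connected.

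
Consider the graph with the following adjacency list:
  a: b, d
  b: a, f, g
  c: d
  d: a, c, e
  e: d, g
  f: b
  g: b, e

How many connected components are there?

Starting from a we can reach a, b, c, d, e, f, g. That is one component of size 7.
Total: 1 component.

1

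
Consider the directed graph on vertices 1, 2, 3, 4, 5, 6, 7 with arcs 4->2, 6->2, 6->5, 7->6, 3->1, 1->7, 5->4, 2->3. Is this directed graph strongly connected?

Yes

From 4 we can reach every vertex (1, 2, 3, 4, 5, 6, 7), and every vertex can reach 4 (1, 2, 3, 4, 5, 6, 7). So the whole graph is one strongly connected component.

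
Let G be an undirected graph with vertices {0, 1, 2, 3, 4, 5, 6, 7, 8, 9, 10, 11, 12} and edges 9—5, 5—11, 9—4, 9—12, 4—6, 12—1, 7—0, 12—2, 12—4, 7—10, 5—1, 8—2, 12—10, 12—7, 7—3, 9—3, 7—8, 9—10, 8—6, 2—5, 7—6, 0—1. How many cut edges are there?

1

The edges on the cycle 12-7-0-1-12 are not bridges since each lies on that cycle.
But removing 5—11 disconnects 5 from 11 — this is a bridge.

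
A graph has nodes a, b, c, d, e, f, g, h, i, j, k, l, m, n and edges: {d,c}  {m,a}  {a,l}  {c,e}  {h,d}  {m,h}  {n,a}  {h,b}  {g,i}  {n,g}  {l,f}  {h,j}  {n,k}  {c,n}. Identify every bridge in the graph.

a-l, b-h, c-e, f-l, g-i, g-n, h-j, k-n

The edges on the cycle m-h-d-c-n-a-m are not bridges since each lies on that cycle.
But removing k—n disconnects k from n; removing n—g disconnects n from g; removing h—j disconnects h from j; removing l—f disconnects l from f — these are bridges.
In total 8 edges are bridges.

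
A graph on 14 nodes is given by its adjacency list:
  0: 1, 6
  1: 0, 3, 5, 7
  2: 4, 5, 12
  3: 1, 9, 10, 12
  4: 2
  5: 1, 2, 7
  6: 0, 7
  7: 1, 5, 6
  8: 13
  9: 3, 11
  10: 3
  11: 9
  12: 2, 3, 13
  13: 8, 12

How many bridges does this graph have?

6

The edges on the cycle 12-2-5-7-1-3-12 are not bridges since each lies on that cycle.
But removing 3-9 disconnects 3 from 9; removing 2-4 disconnects 2 from 4; removing 3-10 disconnects 3 from 10; removing 11-9 disconnects 11 from 9 — these are bridges.
In total 6 edges are bridges.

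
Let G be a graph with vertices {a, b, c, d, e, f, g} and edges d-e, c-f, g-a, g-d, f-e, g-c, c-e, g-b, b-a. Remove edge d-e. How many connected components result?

1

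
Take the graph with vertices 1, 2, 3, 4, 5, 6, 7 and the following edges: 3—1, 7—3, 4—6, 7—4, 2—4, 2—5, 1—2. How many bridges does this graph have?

2

The edges on the cycle 7-3-1-2-4-7 are not bridges since each lies on that cycle.
But removing 4—6 disconnects 4 from 6; removing 2—5 disconnects 2 from 5 — these are bridges.
That makes 2 bridges.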